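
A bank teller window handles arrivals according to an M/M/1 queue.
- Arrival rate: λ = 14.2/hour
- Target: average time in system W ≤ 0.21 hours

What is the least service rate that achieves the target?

For M/M/1: W = 1/(μ-λ)
Need W ≤ 0.21, so 1/(μ-λ) ≤ 0.21
μ - λ ≥ 1/0.21 = 4.7619
μ ≥ 14.2 + 4.7619 = 18.9619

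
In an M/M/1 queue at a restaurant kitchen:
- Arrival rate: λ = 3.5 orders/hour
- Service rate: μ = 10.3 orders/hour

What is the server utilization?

Server utilization: ρ = λ/μ
ρ = 3.5/10.3 = 0.3398
The server is busy 33.98% of the time.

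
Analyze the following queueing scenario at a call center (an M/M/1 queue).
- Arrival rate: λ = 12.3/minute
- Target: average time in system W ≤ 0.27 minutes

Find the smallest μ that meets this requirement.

For M/M/1: W = 1/(μ-λ)
Need W ≤ 0.27, so 1/(μ-λ) ≤ 0.27
μ - λ ≥ 1/0.27 = 3.7037
μ ≥ 12.3 + 3.7037 = 16.0037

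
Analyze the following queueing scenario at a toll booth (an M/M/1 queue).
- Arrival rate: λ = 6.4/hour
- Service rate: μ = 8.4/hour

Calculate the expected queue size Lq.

ρ = λ/μ = 6.4/8.4 = 0.7619
For M/M/1: Lq = λ²/(μ(μ-λ))
Lq = 40.96/(8.4 × 2.00)
Lq = 2.4381 vehicles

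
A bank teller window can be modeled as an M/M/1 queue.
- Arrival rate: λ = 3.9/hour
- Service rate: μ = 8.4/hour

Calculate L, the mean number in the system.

ρ = λ/μ = 3.9/8.4 = 0.4643
For M/M/1: L = λ/(μ-λ)
L = 3.9/(8.4-3.9) = 3.9/4.50
L = 0.8667 transactions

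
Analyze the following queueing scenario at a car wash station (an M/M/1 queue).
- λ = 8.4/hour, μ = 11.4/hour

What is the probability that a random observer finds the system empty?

ρ = λ/μ = 8.4/11.4 = 0.7368
P(0) = 1 - ρ = 1 - 0.7368 = 0.2632
The server is idle 26.32% of the time.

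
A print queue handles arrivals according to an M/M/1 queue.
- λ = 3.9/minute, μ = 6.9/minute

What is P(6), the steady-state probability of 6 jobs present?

ρ = λ/μ = 3.9/6.9 = 0.56522
P(n) = (1-ρ)ρⁿ
P(6) = (1-0.56522) × 0.56522^6
P(6) = 0.4348 × 0.03261
P(6) = 0.01418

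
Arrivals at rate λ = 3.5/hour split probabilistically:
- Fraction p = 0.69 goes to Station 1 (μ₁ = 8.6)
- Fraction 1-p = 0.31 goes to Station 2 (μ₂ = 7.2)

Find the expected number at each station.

Effective rates: λ₁ = 3.5×0.69 = 2.415, λ₂ = 3.5×0.31 = 1.085
Station 1: ρ₁ = 2.415/8.6 = 0.28081, L₁ = ρ₁/(1-ρ₁) = 0.28081/(1-0.28081) = 0.3905
Station 2: ρ₂ = 1.085/7.2 = 0.1507, L₂ = ρ₂/(1-ρ₂) = 0.1507/(1-0.1507) = 0.1774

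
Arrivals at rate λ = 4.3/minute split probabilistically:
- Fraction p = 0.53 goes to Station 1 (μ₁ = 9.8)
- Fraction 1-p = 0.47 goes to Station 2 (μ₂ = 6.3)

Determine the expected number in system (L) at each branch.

Effective rates: λ₁ = 4.3×0.53 = 2.279, λ₂ = 4.3×0.47 = 2.021
Station 1: ρ₁ = 2.279/9.8 = 0.23255, L₁ = ρ₁/(1-ρ₁) = 0.23255/(1-0.23255) = 0.3030
Station 2: ρ₂ = 2.021/6.3 = 0.3208, L₂ = ρ₂/(1-ρ₂) = 0.3208/(1-0.3208) = 0.4723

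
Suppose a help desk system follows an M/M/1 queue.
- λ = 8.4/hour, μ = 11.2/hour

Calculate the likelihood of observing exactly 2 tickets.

ρ = λ/μ = 8.4/11.2 = 0.7500
P(n) = (1-ρ)ρⁿ
P(2) = (1-0.7500) × 0.7500^2
P(2) = 0.2500 × 0.5625
P(2) = 0.1406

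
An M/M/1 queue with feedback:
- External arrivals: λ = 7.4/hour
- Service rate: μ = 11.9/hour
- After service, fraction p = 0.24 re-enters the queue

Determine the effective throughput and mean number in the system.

Effective arrival rate: λ_eff = λ/(1-p) = 7.4/(1-0.24) = 7.4/0.76 = 9.7368
ρ = λ_eff/μ = 9.7368/11.9 = 0.81822
L = ρ/(1-ρ) = 0.81822/(1-0.81822) = 4.5012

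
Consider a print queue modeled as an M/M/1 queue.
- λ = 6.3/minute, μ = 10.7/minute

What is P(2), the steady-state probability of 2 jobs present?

ρ = λ/μ = 6.3/10.7 = 0.5888
P(n) = (1-ρ)ρⁿ
P(2) = (1-0.5888) × 0.5888^2
P(2) = 0.4112 × 0.3467
P(2) = 0.1426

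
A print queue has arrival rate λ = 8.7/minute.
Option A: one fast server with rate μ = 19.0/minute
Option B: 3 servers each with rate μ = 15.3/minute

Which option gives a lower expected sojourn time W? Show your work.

Option A: single server μ = 19.0 (M/M/1)
  ρ_A = 8.7/19.0 = 0.4579
  W_A = 1/(μ-λ) = 1/(19.0-8.7) = 1/10.30 = 0.09709

Option B: 3 servers μ = 15.3 (M/M/3)
  ρ_B = λ/(cμ) = 8.7/(3×15.3) = 0.1895
  Offered load a = λ/μ = cρ = 8.7/15.3 = 0.5686
  P₀ = [ Σₙ₌₀^2 aⁿ/n! + a^3/(3!(1-ρ)) ]⁻¹
  Σ = a^0/0! + a^1/1! + a^2/2! = 1.0000 + 0.5686 + 0.1617 = 1.7303
  a^3/(3!(1-ρ)) = 0.18386/(6 × 0.81046) = 0.03781
  P₀ = 1/(1.7303 + 0.03781) = 0.5656
  Lq = P₀·a^3·ρ / (3!(1-ρ)²) = 0.56558 × 0.18386 × 0.18954 / (6 × 0.65684) = 0.005001
  Wq_B = Lq/λ = 0.005001/8.7 = 0.0005748
  W_B = Wq_B + 1/μ = 0.0005748 + 0.06536 = 0.06593

Since W_B = 0.06593 < W_A = 0.09709, Option B (multiple servers) has the shorter time in system.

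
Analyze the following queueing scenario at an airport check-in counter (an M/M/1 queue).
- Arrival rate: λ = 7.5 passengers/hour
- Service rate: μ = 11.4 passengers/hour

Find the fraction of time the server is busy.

Server utilization: ρ = λ/μ
ρ = 7.5/11.4 = 0.6579
The server is busy 65.79% of the time.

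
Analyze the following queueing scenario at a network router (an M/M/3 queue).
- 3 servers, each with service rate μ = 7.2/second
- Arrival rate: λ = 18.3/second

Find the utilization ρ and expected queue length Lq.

Traffic intensity: ρ = λ/(cμ) = 18.3/(3×7.2) = 0.8472
Since ρ = 0.8472 < 1, system is stable.
Offered load a = λ/μ = cρ = 18.3/7.2 = 2.5417
P₀ = [ Σₙ₌₀^2 aⁿ/n! + a^3/(3!(1-ρ)) ]⁻¹
Σ = a^0/0! + a^1/1! + a^2/2! = 1.0000 + 2.5417 + 3.2300 = 6.7717
a^3/(3!(1-ρ)) = 16.41934/(6 × 0.1527778) = 17.9120
P₀ = 1/(6.7717 + 17.9120) = 0.04051
Lq = P₀·a^3·ρ / (3!(1-ρ)²) = 0.0405125 × 16.4193 × 0.847222 / (6 × 0.0233410) = 4.0241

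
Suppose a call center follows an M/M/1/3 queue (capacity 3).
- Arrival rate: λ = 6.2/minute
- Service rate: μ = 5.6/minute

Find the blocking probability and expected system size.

ρ = λ/μ = 6.2/5.6 = 1.10714
P₀ = (1-ρ)/(1-ρ^(K+1)) = (1-1.10714)/(1-1.10714^4) = -0.10714/-0.50249 = 0.2132
P_K = P₀×ρ^K = 0.21322 × 1.10714^3 = 0.21322 × 1.3571 = 0.2894
Blocking probability P_3 = 0.2894 (28.94%)
L = ρ[1 - (K+1)ρ^K + Kρ^(K+1)] / [(1-ρ)(1-ρ^(K+1))]
L = 1.10714 × (1 - 4×1.35709 + 3×1.50249) / ((1 - 1.10714) × (1 - 1.50249)) = 1.6269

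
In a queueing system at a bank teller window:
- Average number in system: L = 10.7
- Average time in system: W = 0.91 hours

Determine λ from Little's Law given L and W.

Little's Law: L = λW, so λ = L/W
λ = 10.7/0.91 = 11.7582 transactions/hour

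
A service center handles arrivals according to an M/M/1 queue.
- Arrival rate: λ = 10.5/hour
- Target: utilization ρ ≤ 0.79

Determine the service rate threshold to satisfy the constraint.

ρ = λ/μ, so μ = λ/ρ
μ ≥ 10.5/0.79 = 13.2911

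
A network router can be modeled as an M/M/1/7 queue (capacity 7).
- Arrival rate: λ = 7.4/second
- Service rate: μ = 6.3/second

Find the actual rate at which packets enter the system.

ρ = λ/μ = 7.4/6.3 = 1.1746
P₀ = (1-ρ)/(1-ρ^(K+1)) = (1-1.1746)/(1-1.1746^8) = -0.1746/-2.6234 = 0.06655
P_K = P₀×ρ^K = 0.06655 × 1.1746^7 = 0.06655 × 3.0848 = 0.2053
λ_eff = λ(1-P_K) = 7.4 × (1 - 0.20531) = 7.4 × 0.79469 = 5.8807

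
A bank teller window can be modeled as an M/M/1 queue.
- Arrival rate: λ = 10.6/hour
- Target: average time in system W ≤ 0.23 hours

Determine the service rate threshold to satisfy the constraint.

For M/M/1: W = 1/(μ-λ)
Need W ≤ 0.23, so 1/(μ-λ) ≤ 0.23
μ - λ ≥ 1/0.23 = 4.3478
μ ≥ 10.6 + 4.3478 = 14.9478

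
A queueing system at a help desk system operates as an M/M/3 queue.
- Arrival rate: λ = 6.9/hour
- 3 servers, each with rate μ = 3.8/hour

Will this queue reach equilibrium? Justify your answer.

Stability requires ρ = λ/(cμ) < 1
ρ = 6.9/(3 × 3.8) = 6.9/11.40 = 0.6053
Since 0.6053 < 1, the system is STABLE.
The servers are busy 60.53% of the time.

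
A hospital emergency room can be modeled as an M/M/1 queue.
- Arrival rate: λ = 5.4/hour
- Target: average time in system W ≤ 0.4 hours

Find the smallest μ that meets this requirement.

For M/M/1: W = 1/(μ-λ)
Need W ≤ 0.4, so 1/(μ-λ) ≤ 0.4
μ - λ ≥ 1/0.4 = 2.5000
μ ≥ 5.4 + 2.5000 = 7.9000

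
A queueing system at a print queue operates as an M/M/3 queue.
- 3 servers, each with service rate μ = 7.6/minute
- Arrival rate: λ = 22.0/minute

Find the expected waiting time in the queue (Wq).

Traffic intensity: ρ = λ/(cμ) = 22.0/(3×7.6) = 0.9649
Since ρ = 0.9649 < 1, system is stable.
Offered load a = λ/μ = cρ = 22.0/7.6 = 2.8947
P₀ = [ Σₙ₌₀^2 aⁿ/n! + a^3/(3!(1-ρ)) ]⁻¹
Σ = a^0/0! + a^1/1! + a^2/2! = 1.0000 + 2.8947 + 4.1898 = 8.0845
a^3/(3!(1-ρ)) = 24.25645/(6 × 0.03508772) = 115.2181
P₀ = 1/(8.0845 + 115.2181) = 0.008110
Lq = P₀·a^3·ρ / (3!(1-ρ)²) = 0.00811013 × 24.2565 × 0.964912 / (6 × 0.00123115) = 25.6969
Wq = Lq/λ = 25.6969/22.0 = 1.1680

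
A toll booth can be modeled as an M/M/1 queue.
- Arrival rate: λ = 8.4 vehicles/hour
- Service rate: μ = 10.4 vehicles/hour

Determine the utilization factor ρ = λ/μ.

Server utilization: ρ = λ/μ
ρ = 8.4/10.4 = 0.8077
The server is busy 80.77% of the time.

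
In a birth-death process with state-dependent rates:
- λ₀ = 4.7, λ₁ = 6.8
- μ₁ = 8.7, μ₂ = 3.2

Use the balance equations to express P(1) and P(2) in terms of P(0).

Balance equations:
State 0: λ₀P₀ = μ₁P₁ → P₁ = (λ₀/μ₁)P₀ = (4.7/8.7)P₀ = 0.5402P₀
State 1: P₂ = (λ₀λ₁)/(μ₁μ₂)P₀ = (4.7×6.8)/(8.7×3.2)P₀ = 1.1480P₀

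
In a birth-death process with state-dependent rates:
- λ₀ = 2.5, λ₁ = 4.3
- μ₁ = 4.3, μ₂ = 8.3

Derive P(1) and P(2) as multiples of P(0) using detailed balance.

Balance equations:
State 0: λ₀P₀ = μ₁P₁ → P₁ = (λ₀/μ₁)P₀ = (2.5/4.3)P₀ = 0.5814P₀
State 1: P₂ = (λ₀λ₁)/(μ₁μ₂)P₀ = (2.5×4.3)/(4.3×8.3)P₀ = 0.3012P₀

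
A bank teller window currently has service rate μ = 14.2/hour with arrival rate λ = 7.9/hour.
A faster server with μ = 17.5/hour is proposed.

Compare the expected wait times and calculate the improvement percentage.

System 1: ρ₁ = 7.9/14.2 = 0.5563, W₁ = 1/(14.2-7.9) = 0.1587
System 2: ρ₂ = 7.9/17.5 = 0.4514, W₂ = 1/(17.5-7.9) = 0.1042
Improvement: (W₁-W₂)/W₁ = (0.1587-0.1042)/0.1587 = 34.38%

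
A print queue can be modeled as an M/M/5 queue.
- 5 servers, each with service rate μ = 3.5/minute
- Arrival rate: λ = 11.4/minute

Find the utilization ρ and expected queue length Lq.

Traffic intensity: ρ = λ/(cμ) = 11.4/(5×3.5) = 0.6514
Since ρ = 0.6514 < 1, system is stable.
Offered load a = λ/μ = cρ = 11.4/3.5 = 3.2571
P₀ = [ Σₙ₌₀^4 aⁿ/n! + a^5/(5!(1-ρ)) ]⁻¹
Σ = a^0/0! + a^1/1! + a^2/2! + a^3/3! + a^4/4! = 1.0000 + 3.2571 + 5.3045 + 5.7592 + 4.6896 = 20.0104
a^5/(5!(1-ρ)) = 366.5929/(120 × 0.34857) = 8.7642
P₀ = 1/(20.0104 + 8.7642) = 0.03475
Lq = P₀·a^5·ρ / (5!(1-ρ)²) = 0.03475 × 366.5929 × 0.6514 / (120 × 0.1215) = 0.5692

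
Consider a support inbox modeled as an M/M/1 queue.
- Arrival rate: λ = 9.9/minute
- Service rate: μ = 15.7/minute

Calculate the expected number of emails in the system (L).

ρ = λ/μ = 9.9/15.7 = 0.6306
For M/M/1: L = λ/(μ-λ)
L = 9.9/(15.7-9.9) = 9.9/5.80
L = 1.7069 emails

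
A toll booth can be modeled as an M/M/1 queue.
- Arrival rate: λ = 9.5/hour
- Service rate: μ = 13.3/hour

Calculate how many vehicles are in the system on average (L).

ρ = λ/μ = 9.5/13.3 = 0.7143
For M/M/1: L = λ/(μ-λ)
L = 9.5/(13.3-9.5) = 9.5/3.80
L = 2.5000 vehicles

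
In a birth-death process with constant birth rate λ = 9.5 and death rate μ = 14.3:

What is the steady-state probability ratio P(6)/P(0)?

For constant rates: P(n)/P(0) = (λ/μ)^n
P(6)/P(0) = (9.5/14.3)^6 = 0.66434^6 = 0.08597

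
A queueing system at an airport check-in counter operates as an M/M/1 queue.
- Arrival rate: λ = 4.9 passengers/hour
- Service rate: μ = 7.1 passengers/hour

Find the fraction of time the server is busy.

Server utilization: ρ = λ/μ
ρ = 4.9/7.1 = 0.6901
The server is busy 69.01% of the time.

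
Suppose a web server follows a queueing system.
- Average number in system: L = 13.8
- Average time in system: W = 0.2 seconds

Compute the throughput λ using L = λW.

Little's Law: L = λW, so λ = L/W
λ = 13.8/0.2 = 69.0000 requests/second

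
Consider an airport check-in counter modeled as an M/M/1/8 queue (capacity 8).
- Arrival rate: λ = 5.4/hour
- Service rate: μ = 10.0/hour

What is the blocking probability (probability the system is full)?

ρ = λ/μ = 5.4/10.0 = 0.5400
P₀ = (1-ρ)/(1-ρ^(K+1)) = (1-0.5400)/(1-0.5400^9) = 0.4600/0.9961 = 0.4618
P_K = P₀×ρ^K = 0.4618 × 0.5400^8 = 0.4618 × 0.007230 = 0.003339
Blocking probability = 0.33%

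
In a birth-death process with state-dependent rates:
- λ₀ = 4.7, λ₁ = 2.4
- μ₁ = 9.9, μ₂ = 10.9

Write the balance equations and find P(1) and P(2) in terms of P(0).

Balance equations:
State 0: λ₀P₀ = μ₁P₁ → P₁ = (λ₀/μ₁)P₀ = (4.7/9.9)P₀ = 0.4747P₀
State 1: P₂ = (λ₀λ₁)/(μ₁μ₂)P₀ = (4.7×2.4)/(9.9×10.9)P₀ = 0.1045P₀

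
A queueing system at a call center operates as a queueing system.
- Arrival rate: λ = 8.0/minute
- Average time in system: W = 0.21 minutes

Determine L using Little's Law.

Little's Law: L = λW
L = 8.0 × 0.21 = 1.6800 calls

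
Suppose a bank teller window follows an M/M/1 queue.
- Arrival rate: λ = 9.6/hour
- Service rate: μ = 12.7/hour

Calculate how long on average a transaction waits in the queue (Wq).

First, compute utilization: ρ = λ/μ = 9.6/12.7 = 0.7559
For M/M/1: Wq = λ/(μ(μ-λ))
Wq = 9.6/(12.7 × (12.7-9.6))
Wq = 9.6/(12.7 × 3.10)
Wq = 0.2438 hours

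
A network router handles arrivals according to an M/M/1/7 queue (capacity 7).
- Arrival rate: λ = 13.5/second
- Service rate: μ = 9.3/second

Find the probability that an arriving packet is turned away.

ρ = λ/μ = 13.5/9.3 = 1.45161
P₀ = (1-ρ)/(1-ρ^(K+1)) = (1-1.45161)/(1-1.45161^8) = -0.4516/-18.7151 = 0.02413
P_K = P₀×ρ^K = 0.02413 × 1.45161^7 = 0.02413 × 13.5816 = 0.3277
Blocking probability = 32.77%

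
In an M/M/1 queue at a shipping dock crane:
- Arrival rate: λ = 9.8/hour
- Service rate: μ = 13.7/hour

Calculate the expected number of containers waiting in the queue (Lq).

ρ = λ/μ = 9.8/13.7 = 0.7153
For M/M/1: Lq = λ²/(μ(μ-λ))
Lq = 96.04/(13.7 × 3.90)
Lq = 1.7975 containers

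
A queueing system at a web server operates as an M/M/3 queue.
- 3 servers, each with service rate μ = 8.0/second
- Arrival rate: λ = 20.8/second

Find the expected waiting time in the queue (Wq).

Traffic intensity: ρ = λ/(cμ) = 20.8/(3×8.0) = 0.8667
Since ρ = 0.8667 < 1, system is stable.
Offered load a = λ/μ = cρ = 20.8/8.0 = 2.6000
P₀ = [ Σₙ₌₀^2 aⁿ/n! + a^3/(3!(1-ρ)) ]⁻¹
Σ = a^0/0! + a^1/1! + a^2/2! = 1.0000 + 2.6000 + 3.3800 = 6.9800
a^3/(3!(1-ρ)) = 17.57600/(6 × 0.1333333) = 21.9700
P₀ = 1/(6.9800 + 21.9700) = 0.03454
Lq = P₀·a^3·ρ / (3!(1-ρ)²) = 0.0345423 × 17.5760 × 0.866667 / (6 × 0.0177778) = 4.9328
Wq = Lq/λ = 4.9328/20.8 = 0.2372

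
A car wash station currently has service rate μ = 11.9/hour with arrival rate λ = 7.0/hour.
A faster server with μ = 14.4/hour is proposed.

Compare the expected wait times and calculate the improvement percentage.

System 1: ρ₁ = 7.0/11.9 = 0.5882, W₁ = 1/(11.9-7.0) = 0.20408
System 2: ρ₂ = 7.0/14.4 = 0.4861, W₂ = 1/(14.4-7.0) = 0.13514
Improvement: (W₁-W₂)/W₁ = (0.20408-0.13514)/0.20408 = 33.78%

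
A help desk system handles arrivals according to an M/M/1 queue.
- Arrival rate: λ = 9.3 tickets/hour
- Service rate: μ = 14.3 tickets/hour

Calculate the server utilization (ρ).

Server utilization: ρ = λ/μ
ρ = 9.3/14.3 = 0.6503
The server is busy 65.03% of the time.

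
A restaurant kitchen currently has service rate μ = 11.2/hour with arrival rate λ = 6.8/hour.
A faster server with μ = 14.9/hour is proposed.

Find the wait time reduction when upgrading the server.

System 1: ρ₁ = 6.8/11.2 = 0.6071, W₁ = 1/(11.2-6.8) = 0.22727
System 2: ρ₂ = 6.8/14.9 = 0.4564, W₂ = 1/(14.9-6.8) = 0.12346
Improvement: (W₁-W₂)/W₁ = (0.22727-0.12346)/0.22727 = 45.68%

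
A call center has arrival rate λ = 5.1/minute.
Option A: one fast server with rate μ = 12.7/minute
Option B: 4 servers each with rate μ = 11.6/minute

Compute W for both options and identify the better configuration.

Option A: single server μ = 12.7 (M/M/1)
  ρ_A = 5.1/12.7 = 0.4016
  W_A = 1/(μ-λ) = 1/(12.7-5.1) = 1/7.60 = 0.1316

Option B: 4 servers μ = 11.6 (M/M/4)
  ρ_B = λ/(cμ) = 5.1/(4×11.6) = 0.1099
  Offered load a = λ/μ = cρ = 5.1/11.6 = 0.4397
  P₀ = [ Σₙ₌₀^3 aⁿ/n! + a^4/(4!(1-ρ)) ]⁻¹
  Σ = a^0/0! + a^1/1! + a^2/2! + a^3/3! = 1.0000 + 0.4397 + 0.09665 + 0.01416 = 1.5505
  a^4/(4!(1-ρ)) = 0.03736/(24 × 0.8901) = 0.001749
  P₀ = 1/(1.5505 + 0.001749) = 0.6442
  Lq = P₀·a^4·ρ / (4!(1-ρ)²) = 0.6442 × 0.03736 × 0.1099 / (24 × 0.7923) = 0.0001391
  Wq_B = Lq/λ = 0.00013915/5.1 = 0.000027284
  W_B = Wq_B + 1/μ = 0.000027284 + 0.086207 = 0.08623

Since W_B = 0.08623 < W_A = 0.1316, Option B (multiple servers) has the shorter time in system.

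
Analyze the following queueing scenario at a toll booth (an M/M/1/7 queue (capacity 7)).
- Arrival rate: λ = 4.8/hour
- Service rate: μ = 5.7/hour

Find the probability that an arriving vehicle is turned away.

ρ = λ/μ = 4.8/5.7 = 0.8421
P₀ = (1-ρ)/(1-ρ^(K+1)) = (1-0.8421)/(1-0.8421^8) = 0.15790/0.74712 = 0.2113
P_K = P₀×ρ^K = 0.211344 × 0.8421^7 = 0.211344 × 0.300293 = 0.06347
Blocking probability = 6.35%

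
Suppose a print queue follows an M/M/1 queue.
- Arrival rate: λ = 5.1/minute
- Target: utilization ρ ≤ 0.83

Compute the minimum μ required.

ρ = λ/μ, so μ = λ/ρ
μ ≥ 5.1/0.83 = 6.1446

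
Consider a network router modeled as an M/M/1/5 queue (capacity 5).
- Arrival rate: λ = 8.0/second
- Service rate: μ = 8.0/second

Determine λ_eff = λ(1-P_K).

ρ = λ/μ = 8.0/8.0 = 1 exactly.
With ρ = 1 the usual (1-ρ)/(1-ρ^(K+1)) form is 0/0; instead every state 0..K is equally likely.
P₀ = 1/(K+1) = 1/6 = 0.1667
P_K = P₀×ρ^K = P₀ = 0.1667
λ_eff = λ(1-P_K) = 8.0 × (1 - 0.166667) = 8.0 × 0.833333 = 6.6667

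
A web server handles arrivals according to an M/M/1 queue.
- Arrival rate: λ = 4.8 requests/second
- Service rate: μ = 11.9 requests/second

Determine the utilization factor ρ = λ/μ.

Server utilization: ρ = λ/μ
ρ = 4.8/11.9 = 0.4034
The server is busy 40.34% of the time.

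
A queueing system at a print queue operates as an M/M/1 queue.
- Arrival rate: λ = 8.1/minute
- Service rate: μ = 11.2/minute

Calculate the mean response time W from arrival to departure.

First, compute utilization: ρ = λ/μ = 8.1/11.2 = 0.7232
For M/M/1: W = 1/(μ-λ)
W = 1/(11.2-8.1) = 1/3.10
W = 0.3226 minutes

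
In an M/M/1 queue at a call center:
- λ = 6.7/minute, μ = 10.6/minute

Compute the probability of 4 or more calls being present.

ρ = λ/μ = 6.7/10.6 = 0.6321
P(N ≥ n) = ρⁿ
P(N ≥ 4) = 0.6321^4
P(N ≥ 4) = 0.1596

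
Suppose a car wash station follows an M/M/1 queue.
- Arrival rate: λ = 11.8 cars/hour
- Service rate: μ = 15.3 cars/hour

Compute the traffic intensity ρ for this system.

Server utilization: ρ = λ/μ
ρ = 11.8/15.3 = 0.7712
The server is busy 77.12% of the time.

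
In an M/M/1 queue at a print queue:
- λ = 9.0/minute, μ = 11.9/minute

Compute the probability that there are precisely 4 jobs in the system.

ρ = λ/μ = 9.0/11.9 = 0.7563
P(n) = (1-ρ)ρⁿ
P(4) = (1-0.7563) × 0.7563^4
P(4) = 0.24370 × 0.32717
P(4) = 0.07973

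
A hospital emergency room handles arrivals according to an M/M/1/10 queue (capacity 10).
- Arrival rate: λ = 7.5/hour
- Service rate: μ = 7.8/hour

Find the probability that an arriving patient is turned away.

ρ = λ/μ = 7.5/7.8 = 0.96154
P₀ = (1-ρ)/(1-ρ^(K+1)) = (1-0.96154)/(1-0.96154^11) = 0.03846/0.3504 = 0.1098
P_K = P₀×ρ^K = 0.10976 × 0.96154^10 = 0.10976 × 0.67557 = 0.07415
Blocking probability = 7.41%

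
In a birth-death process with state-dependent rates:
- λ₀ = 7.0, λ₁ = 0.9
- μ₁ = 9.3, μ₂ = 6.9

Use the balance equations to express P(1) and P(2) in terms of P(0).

Balance equations:
State 0: λ₀P₀ = μ₁P₁ → P₁ = (λ₀/μ₁)P₀ = (7.0/9.3)P₀ = 0.7527P₀
State 1: P₂ = (λ₀λ₁)/(μ₁μ₂)P₀ = (7.0×0.9)/(9.3×6.9)P₀ = 0.09818P₀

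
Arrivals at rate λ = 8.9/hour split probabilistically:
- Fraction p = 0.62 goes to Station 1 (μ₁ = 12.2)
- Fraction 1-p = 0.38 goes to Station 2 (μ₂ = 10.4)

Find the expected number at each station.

Effective rates: λ₁ = 8.9×0.62 = 5.518, λ₂ = 8.9×0.38 = 3.382
Station 1: ρ₁ = 5.518/12.2 = 0.4523, L₁ = ρ₁/(1-ρ₁) = 0.4523/(1-0.4523) = 0.8258
Station 2: ρ₂ = 3.382/10.4 = 0.3252, L₂ = ρ₂/(1-ρ₂) = 0.3252/(1-0.3252) = 0.4819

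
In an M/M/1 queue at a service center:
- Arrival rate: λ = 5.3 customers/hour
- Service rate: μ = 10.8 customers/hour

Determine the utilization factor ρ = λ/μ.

Server utilization: ρ = λ/μ
ρ = 5.3/10.8 = 0.4907
The server is busy 49.07% of the time.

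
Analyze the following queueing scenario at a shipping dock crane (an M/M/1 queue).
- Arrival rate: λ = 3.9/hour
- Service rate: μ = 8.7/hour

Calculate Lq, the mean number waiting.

ρ = λ/μ = 3.9/8.7 = 0.4483
For M/M/1: Lq = λ²/(μ(μ-λ))
Lq = 15.21/(8.7 × 4.80)
Lq = 0.3642 containers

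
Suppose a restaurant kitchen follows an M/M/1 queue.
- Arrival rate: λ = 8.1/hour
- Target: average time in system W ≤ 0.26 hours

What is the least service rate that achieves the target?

For M/M/1: W = 1/(μ-λ)
Need W ≤ 0.26, so 1/(μ-λ) ≤ 0.26
μ - λ ≥ 1/0.26 = 3.8462
μ ≥ 8.1 + 3.8462 = 11.9462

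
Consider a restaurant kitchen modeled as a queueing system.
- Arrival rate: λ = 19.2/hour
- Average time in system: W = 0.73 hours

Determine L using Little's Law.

Little's Law: L = λW
L = 19.2 × 0.73 = 14.0160 orders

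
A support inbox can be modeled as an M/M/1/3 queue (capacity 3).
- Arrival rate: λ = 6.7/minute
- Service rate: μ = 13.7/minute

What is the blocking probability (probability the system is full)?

ρ = λ/μ = 6.7/13.7 = 0.4890511
P₀ = (1-ρ)/(1-ρ^(K+1)) = (1-0.4890511)/(1-0.4890511^4) = 0.5109/0.9428 = 0.5419
P_K = P₀×ρ^K = 0.54195 × 0.4890511^3 = 0.54195 × 0.11697 = 0.06339
Blocking probability = 6.34%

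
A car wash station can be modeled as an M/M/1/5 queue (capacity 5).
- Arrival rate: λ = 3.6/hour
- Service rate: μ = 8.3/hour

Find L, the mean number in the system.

ρ = λ/μ = 3.6/8.3 = 0.433735
P₀ = (1-ρ)/(1-ρ^(K+1)) = (1-0.433735)/(1-0.433735^6) = 0.5663/0.9933 = 0.5701
P_K = P₀×ρ^K = 0.5701 × 0.433735^5 = 0.5701 × 0.01535 = 0.008751
L = ρ[1 - (K+1)ρ^K + Kρ^(K+1)] / [(1-ρ)(1-ρ^(K+1))]
L = 0.433735 × (1 - 6×0.01535 + 5×0.006658) / ((1 - 0.433735) × (1 - 0.006658)) = 0.7257 cars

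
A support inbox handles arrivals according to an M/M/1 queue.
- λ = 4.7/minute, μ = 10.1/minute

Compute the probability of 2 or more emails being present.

ρ = λ/μ = 4.7/10.1 = 0.4653
P(N ≥ n) = ρⁿ
P(N ≥ 2) = 0.4653^2
P(N ≥ 2) = 0.2165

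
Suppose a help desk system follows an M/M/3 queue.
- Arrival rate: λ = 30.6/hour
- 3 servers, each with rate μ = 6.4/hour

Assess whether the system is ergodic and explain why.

Stability requires ρ = λ/(cμ) < 1
ρ = 30.6/(3 × 6.4) = 30.6/19.20 = 1.5937
Since 1.5937 ≥ 1, the system is UNSTABLE.
Need c > λ/μ = 30.6/6.4 = 4.78.
Minimum servers needed: c = 5.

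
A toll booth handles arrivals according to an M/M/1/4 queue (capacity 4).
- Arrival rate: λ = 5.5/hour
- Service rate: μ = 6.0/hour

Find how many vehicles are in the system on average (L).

ρ = λ/μ = 5.5/6.0 = 0.916667
P₀ = (1-ρ)/(1-ρ^(K+1)) = (1-0.916667)/(1-0.916667^5) = 0.08333/0.3528 = 0.2362
P_K = P₀×ρ^K = 0.2362 × 0.916667^4 = 0.2362 × 0.7061 = 0.1668
L = ρ[1 - (K+1)ρ^K + Kρ^(K+1)] / [(1-ρ)(1-ρ^(K+1))]
L = 0.916667 × (1 - 5×0.706068 + 4×0.647229) / ((1 - 0.916667) × (1 - 0.647229)) = 1.8265 vehicles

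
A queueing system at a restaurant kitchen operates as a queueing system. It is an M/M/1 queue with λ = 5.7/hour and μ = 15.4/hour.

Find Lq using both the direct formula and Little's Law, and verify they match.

Method 1 (direct): Lq = λ²/(μ(μ-λ)) = 32.49/(15.4 × 9.70) = 0.2175

Method 2 (Little's Law):
W = 1/(μ-λ) = 1/9.70 = 0.1031
Wq = W - 1/μ = 0.1031 - 0.06494 = 0.03816
Lq = λWq = 5.7 × 0.03816 = 0.2175 ✔ (matches Method 1)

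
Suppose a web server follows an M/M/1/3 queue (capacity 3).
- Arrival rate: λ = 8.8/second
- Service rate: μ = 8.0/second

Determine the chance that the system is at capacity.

ρ = λ/μ = 8.8/8.0 = 1.1000
P₀ = (1-ρ)/(1-ρ^(K+1)) = (1-1.1000)/(1-1.1000^4) = -0.1000/-0.4641 = 0.2155
P_K = P₀×ρ^K = 0.2155 × 1.1000^3 = 0.2155 × 1.3310 = 0.2868
Blocking probability = 28.68%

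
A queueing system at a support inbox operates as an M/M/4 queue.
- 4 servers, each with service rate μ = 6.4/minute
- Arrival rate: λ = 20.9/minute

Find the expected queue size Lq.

Traffic intensity: ρ = λ/(cμ) = 20.9/(4×6.4) = 0.8164
Since ρ = 0.8164 < 1, system is stable.
Offered load a = λ/μ = cρ = 20.9/6.4 = 3.2656
P₀ = [ Σₙ₌₀^3 aⁿ/n! + a^4/(4!(1-ρ)) ]⁻¹
Σ = a^0/0! + a^1/1! + a^2/2! + a^3/3! = 1.00000 + 3.26562 + 5.33215 + 5.80427 = 15.4020
a^4/(4!(1-ρ)) = 113.7274/(24 × 0.1835938) = 25.8105
P₀ = 1/(15.4020 + 25.8105) = 0.02426
Lq = P₀·a^4·ρ / (4!(1-ρ)²) = 0.024264 × 113.7274 × 0.81641 / (24 × 0.033707) = 2.7849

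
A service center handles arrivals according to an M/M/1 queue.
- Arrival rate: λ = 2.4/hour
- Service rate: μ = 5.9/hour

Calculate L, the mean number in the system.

ρ = λ/μ = 2.4/5.9 = 0.4068
For M/M/1: L = λ/(μ-λ)
L = 2.4/(5.9-2.4) = 2.4/3.50
L = 0.6857 customers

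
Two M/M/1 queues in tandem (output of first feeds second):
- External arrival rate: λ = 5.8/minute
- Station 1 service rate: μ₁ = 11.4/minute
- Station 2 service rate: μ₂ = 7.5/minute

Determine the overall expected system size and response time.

By Jackson's theorem, each station behaves as independent M/M/1.
Station 1: ρ₁ = 5.8/11.4 = 0.5088, L₁ = ρ₁/(1-ρ₁) = λ/(μ₁-λ) = 5.8/5.60 = 1.0357
Station 2: ρ₂ = 5.8/7.5 = 0.7733, L₂ = ρ₂/(1-ρ₂) = λ/(μ₂-λ) = 5.8/1.70 = 3.4118
Total: L = L₁ + L₂ = 1.0357 + 3.4118 = 4.4475
W = L/λ = 4.4475/5.8 = 0.7668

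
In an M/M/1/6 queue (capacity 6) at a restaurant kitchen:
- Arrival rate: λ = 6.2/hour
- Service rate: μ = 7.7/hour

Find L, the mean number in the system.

ρ = λ/μ = 6.2/7.7 = 0.805195
P₀ = (1-ρ)/(1-ρ^(K+1)) = (1-0.805195)/(1-0.805195^7) = 0.1948/0.7806 = 0.2496
P_K = P₀×ρ^K = 0.249569 × 0.805195^6 = 0.249569 × 0.272525 = 0.06801
L = ρ[1 - (K+1)ρ^K + Kρ^(K+1)] / [(1-ρ)(1-ρ^(K+1))]
L = 0.805195 × (1 - 7×0.272525 + 6×0.219436) / ((1 - 0.805195) × (1 - 0.219436)) = 2.1655 orders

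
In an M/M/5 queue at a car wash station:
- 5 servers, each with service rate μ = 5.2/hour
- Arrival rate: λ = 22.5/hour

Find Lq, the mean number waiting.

Traffic intensity: ρ = λ/(cμ) = 22.5/(5×5.2) = 0.8654
Since ρ = 0.8654 < 1, system is stable.
Offered load a = λ/μ = cρ = 22.5/5.2 = 4.3269
P₀ = [ Σₙ₌₀^4 aⁿ/n! + a^5/(5!(1-ρ)) ]⁻¹
Σ = a^0/0! + a^1/1! + a^2/2! + a^3/3! + a^4/4! = 1.00000 + 4.32692 + 9.36113 + 13.5016 + 14.6051 = 42.7948
a^5/(5!(1-ρ)) = 1516.6867/(120 × 0.1346154) = 93.8901
P₀ = 1/(42.7948 + 93.8901) = 0.007316
Lq = P₀·a^5·ρ / (5!(1-ρ)²) = 0.00731609 × 1516.6867 × 0.865385 / (120 × 0.0181213) = 4.4158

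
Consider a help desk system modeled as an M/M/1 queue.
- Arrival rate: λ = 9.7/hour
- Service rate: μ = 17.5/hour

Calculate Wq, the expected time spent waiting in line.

First, compute utilization: ρ = λ/μ = 9.7/17.5 = 0.5543
For M/M/1: Wq = λ/(μ(μ-λ))
Wq = 9.7/(17.5 × (17.5-9.7))
Wq = 9.7/(17.5 × 7.80)
Wq = 0.07106 hours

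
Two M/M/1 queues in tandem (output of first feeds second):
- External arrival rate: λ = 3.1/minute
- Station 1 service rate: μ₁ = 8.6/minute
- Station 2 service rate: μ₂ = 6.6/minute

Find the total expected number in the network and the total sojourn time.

By Jackson's theorem, each station behaves as independent M/M/1.
Station 1: ρ₁ = 3.1/8.6 = 0.3605, L₁ = ρ₁/(1-ρ₁) = λ/(μ₁-λ) = 3.1/5.50 = 0.5636364
Station 2: ρ₂ = 3.1/6.6 = 0.4697, L₂ = ρ₂/(1-ρ₂) = λ/(μ₂-λ) = 3.1/3.50 = 0.8857143
Total: L = L₁ + L₂ = 0.5636364 + 0.8857143 = 1.4494
W = L/λ = 1.4494/3.1 = 0.4675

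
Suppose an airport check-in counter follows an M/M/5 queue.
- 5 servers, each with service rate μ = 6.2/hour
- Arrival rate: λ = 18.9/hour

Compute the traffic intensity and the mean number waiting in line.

Traffic intensity: ρ = λ/(cμ) = 18.9/(5×6.2) = 0.6097
Since ρ = 0.6097 < 1, system is stable.
Offered load a = λ/μ = cρ = 18.9/6.2 = 3.0484
P₀ = [ Σₙ₌₀^4 aⁿ/n! + a^5/(5!(1-ρ)) ]⁻¹
Σ = a^0/0! + a^1/1! + a^2/2! + a^3/3! + a^4/4! = 1.0000 + 3.0484 + 4.6463 + 4.7213 + 3.5981 = 17.0141
a^5/(5!(1-ρ)) = 263.2392/(120 × 0.390323) = 5.6201
P₀ = 1/(17.0141 + 5.6201) = 0.04418
Lq = P₀·a^5·ρ / (5!(1-ρ)²) = 0.0441810 × 263.2392 × 0.609677 / (120 × 0.152352) = 0.3878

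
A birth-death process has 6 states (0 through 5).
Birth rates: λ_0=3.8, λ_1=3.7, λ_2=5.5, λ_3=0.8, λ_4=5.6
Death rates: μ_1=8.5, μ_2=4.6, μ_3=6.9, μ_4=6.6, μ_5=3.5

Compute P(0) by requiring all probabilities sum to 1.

Ratios P(n)/P(0) = (λ₀···λₙ₋₁)/(μ₁···μₙ):
P(1)/P(0) = (3.8)/(8.5) = 0.4471
P(2)/P(0) = (3.8×3.7)/(8.5×4.6) = 0.3596
P(3)/P(0) = (3.8×3.7×5.5)/(8.5×4.6×6.9) = 0.2866
P(4)/P(0) = (3.8×3.7×5.5×0.8)/(8.5×4.6×6.9×6.6) = 0.03474
P(5)/P(0) = (3.8×3.7×5.5×0.8×5.6)/(8.5×4.6×6.9×6.6×3.5) = 0.05559

Normalization: ∑ P(n) = 1
P(0) × (1.0000 + 0.4471 + 0.3596 + 0.2866 + 0.03474 + 0.05559) = 1
P(0) × 2.1836 = 1
P(0) = 1/2.1836 = 0.4580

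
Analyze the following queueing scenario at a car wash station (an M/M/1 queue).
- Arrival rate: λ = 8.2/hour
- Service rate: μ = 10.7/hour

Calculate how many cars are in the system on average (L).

ρ = λ/μ = 8.2/10.7 = 0.7664
For M/M/1: L = λ/(μ-λ)
L = 8.2/(10.7-8.2) = 8.2/2.50
L = 3.2800 cars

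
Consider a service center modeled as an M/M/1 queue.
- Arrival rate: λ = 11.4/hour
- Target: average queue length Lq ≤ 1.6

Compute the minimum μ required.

For M/M/1: Lq = λ²/(μ(μ-λ))
Need Lq ≤ 1.6, i.e. μ(μ-λ) ≥ λ²/1.6
μ² - 11.4μ - 129.96/1.6 ≥ 0  →  μ² - 11.4μ - 81.2250 ≥ 0
Quadratic formula (positive root): μ = [λ + √(λ² + 4×81.2250)]/2
Discriminant: 129.96 + 4×81.2250 = 454.8600, √454.8600 = 21.3274
μ ≥ (11.4 + 21.3274)/2 = 16.3637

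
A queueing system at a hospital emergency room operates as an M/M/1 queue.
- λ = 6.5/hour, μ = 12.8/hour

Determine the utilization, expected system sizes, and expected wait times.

Step 1: ρ = λ/μ = 6.5/12.8 = 0.5078
Step 2: L = λ/(μ-λ) = 6.5/6.30 = 1.0317
Step 3: Lq = λ²/(μ(μ-λ)) = 42.25/(12.8×6.30) = 0.5239
Step 4: W = 1/(μ-λ) = 1/6.30 = 0.15873
Step 5: Wq = λ/(μ(μ-λ)) = 6.5/(12.8×6.30) = 0.08061
Step 6: P(0) = 1-ρ = 0.4922
Verify: L = λW = 6.5×0.15873 = 1.0317 ✔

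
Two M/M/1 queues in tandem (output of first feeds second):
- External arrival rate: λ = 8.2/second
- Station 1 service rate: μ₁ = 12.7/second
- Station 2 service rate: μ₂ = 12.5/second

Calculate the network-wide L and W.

By Jackson's theorem, each station behaves as independent M/M/1.
Station 1: ρ₁ = 8.2/12.7 = 0.6457, L₁ = ρ₁/(1-ρ₁) = λ/(μ₁-λ) = 8.2/4.50 = 1.8222
Station 2: ρ₂ = 8.2/12.5 = 0.6560, L₂ = ρ₂/(1-ρ₂) = λ/(μ₂-λ) = 8.2/4.30 = 1.9070
Total: L = L₁ + L₂ = 1.8222 + 1.9070 = 3.7292
W = L/λ = 3.7292/8.2 = 0.4548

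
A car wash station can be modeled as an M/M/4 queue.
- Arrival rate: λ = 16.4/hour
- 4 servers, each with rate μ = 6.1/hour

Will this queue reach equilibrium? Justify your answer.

Stability requires ρ = λ/(cμ) < 1
ρ = 16.4/(4 × 6.1) = 16.4/24.40 = 0.6721
Since 0.6721 < 1, the system is STABLE.
The servers are busy 67.21% of the time.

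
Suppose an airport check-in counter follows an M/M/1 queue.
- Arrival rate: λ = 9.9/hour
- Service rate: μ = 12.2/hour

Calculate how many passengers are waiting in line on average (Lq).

ρ = λ/μ = 9.9/12.2 = 0.8115
For M/M/1: Lq = λ²/(μ(μ-λ))
Lq = 98.01/(12.2 × 2.30)
Lq = 3.4929 passengers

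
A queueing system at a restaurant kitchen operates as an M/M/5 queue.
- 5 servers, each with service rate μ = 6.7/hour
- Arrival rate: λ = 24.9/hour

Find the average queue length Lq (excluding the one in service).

Traffic intensity: ρ = λ/(cμ) = 24.9/(5×6.7) = 0.7433
Since ρ = 0.7433 < 1, system is stable.
Offered load a = λ/μ = cρ = 24.9/6.7 = 3.7164
P₀ = [ Σₙ₌₀^4 aⁿ/n! + a^5/(5!(1-ρ)) ]⁻¹
Σ = a^0/0! + a^1/1! + a^2/2! + a^3/3! + a^4/4! = 1.00000 + 3.71642 + 6.90588 + 8.55505 + 7.94853 = 28.1259
a^5/(5!(1-ρ)) = 708.9616/(120 × 0.256716) = 23.0138
P₀ = 1/(28.1259 + 23.0138) = 0.01955
Lq = P₀·a^5·ρ / (5!(1-ρ)²) = 0.0195543 × 708.9616 × 0.743284 / (120 × 0.0659033) = 1.3030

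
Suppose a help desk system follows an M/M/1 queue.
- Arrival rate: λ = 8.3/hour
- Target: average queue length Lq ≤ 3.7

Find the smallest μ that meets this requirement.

For M/M/1: Lq = λ²/(μ(μ-λ))
Need Lq ≤ 3.7, i.e. μ(μ-λ) ≥ λ²/3.7
μ² - 8.3μ - 68.89/3.7 ≥ 0  →  μ² - 8.3μ - 18.61892 ≥ 0
Quadratic formula (positive root): μ = [λ + √(λ² + 4×18.61892)]/2
Discriminant: 68.89 + 4×18.61892 = 143.3657, √143.3657 = 11.97354
μ ≥ (8.3 + 11.97354)/2 = 10.1368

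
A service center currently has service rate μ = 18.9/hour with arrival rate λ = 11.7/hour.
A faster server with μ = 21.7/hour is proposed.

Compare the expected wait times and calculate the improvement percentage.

System 1: ρ₁ = 11.7/18.9 = 0.6190, W₁ = 1/(18.9-11.7) = 0.13889
System 2: ρ₂ = 11.7/21.7 = 0.5392, W₂ = 1/(21.7-11.7) = 0.10000
Improvement: (W₁-W₂)/W₁ = (0.13889-0.10000)/0.13889 = 28.00%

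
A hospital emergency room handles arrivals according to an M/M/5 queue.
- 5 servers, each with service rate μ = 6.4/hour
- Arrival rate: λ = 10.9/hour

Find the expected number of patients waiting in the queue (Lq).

Traffic intensity: ρ = λ/(cμ) = 10.9/(5×6.4) = 0.3406
Since ρ = 0.3406 < 1, system is stable.
Offered load a = λ/μ = cρ = 10.9/6.4 = 1.7031
P₀ = [ Σₙ₌₀^4 aⁿ/n! + a^5/(5!(1-ρ)) ]⁻¹
Σ = a^0/0! + a^1/1! + a^2/2! + a^3/3! + a^4/4! = 1.0000 + 1.7031 + 1.4503 + 0.8234 + 0.3506 = 5.3274
a^5/(5!(1-ρ)) = 14.3296/(120 × 0.6594) = 0.1811
P₀ = 1/(5.3274 + 0.1811) = 0.1815
Lq = P₀·a^5·ρ / (5!(1-ρ)²) = 0.1815 × 14.3296 × 0.3406 / (120 × 0.4348) = 0.01698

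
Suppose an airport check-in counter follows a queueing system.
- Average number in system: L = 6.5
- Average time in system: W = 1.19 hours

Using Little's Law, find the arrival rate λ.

Little's Law: L = λW, so λ = L/W
λ = 6.5/1.19 = 5.4622 passengers/hour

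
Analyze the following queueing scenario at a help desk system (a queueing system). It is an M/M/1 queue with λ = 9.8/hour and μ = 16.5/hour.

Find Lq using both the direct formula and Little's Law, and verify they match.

Method 1 (direct): Lq = λ²/(μ(μ-λ)) = 96.04/(16.5 × 6.70) = 0.8687

Method 2 (Little's Law):
W = 1/(μ-λ) = 1/6.70 = 0.14925373
Wq = W - 1/μ = 0.14925373 - 0.060606061 = 0.0886477
Lq = λWq = 9.8 × 0.0886477 = 0.8687 ✔ (matches Method 1)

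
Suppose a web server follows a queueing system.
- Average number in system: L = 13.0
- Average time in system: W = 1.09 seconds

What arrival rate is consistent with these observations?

Little's Law: L = λW, so λ = L/W
λ = 13.0/1.09 = 11.9266 requests/second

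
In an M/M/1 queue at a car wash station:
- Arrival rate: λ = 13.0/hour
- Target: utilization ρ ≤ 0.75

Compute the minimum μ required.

ρ = λ/μ, so μ = λ/ρ
μ ≥ 13.0/0.75 = 17.3333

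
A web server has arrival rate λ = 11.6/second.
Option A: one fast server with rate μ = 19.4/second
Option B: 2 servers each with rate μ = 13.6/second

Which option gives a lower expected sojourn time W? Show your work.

Option A: single server μ = 19.4 (M/M/1)
  ρ_A = 11.6/19.4 = 0.5979
  W_A = 1/(μ-λ) = 1/(19.4-11.6) = 1/7.80 = 0.1282

Option B: 2 servers μ = 13.6 (M/M/2)
  ρ_B = λ/(cμ) = 11.6/(2×13.6) = 0.4265
  Offered load a = λ/μ = cρ = 11.6/13.6 = 0.8529
  P₀ = [ Σₙ₌₀^1 aⁿ/n! + a^2/(2!(1-ρ)) ]⁻¹
  Σ = a^0/0! + a^1/1! = 1.0000 + 0.8529 = 1.8529
  a^2/(2!(1-ρ)) = 0.72751/(2 × 0.57353) = 0.6342
  P₀ = 1/(1.8529 + 0.6342) = 0.4021
  Lq = P₀·a^2·ρ / (2!(1-ρ)²) = 0.40206 × 0.72751 × 0.42647 / (2 × 0.32894) = 0.1896
  Wq_B = Lq/λ = 0.18962/11.6 = 0.01635
  W_B = Wq_B + 1/μ = 0.01635 + 0.07353 = 0.08988

Since W_B = 0.08988 < W_A = 0.1282, Option B (multiple servers) has the shorter time in system.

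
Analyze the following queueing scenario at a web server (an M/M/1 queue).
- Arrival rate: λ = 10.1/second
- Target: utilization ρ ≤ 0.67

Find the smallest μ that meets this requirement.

ρ = λ/μ, so μ = λ/ρ
μ ≥ 10.1/0.67 = 15.0746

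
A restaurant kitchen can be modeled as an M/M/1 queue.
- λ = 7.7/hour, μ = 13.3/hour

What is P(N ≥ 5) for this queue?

ρ = λ/μ = 7.7/13.3 = 0.57895
P(N ≥ n) = ρⁿ
P(N ≥ 5) = 0.57895^5
P(N ≥ 5) = 0.06504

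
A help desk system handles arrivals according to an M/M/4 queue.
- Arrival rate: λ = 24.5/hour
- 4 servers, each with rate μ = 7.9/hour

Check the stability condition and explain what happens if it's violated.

Stability requires ρ = λ/(cμ) < 1
ρ = 24.5/(4 × 7.9) = 24.5/31.60 = 0.7753
Since 0.7753 < 1, the system is STABLE.
The servers are busy 77.53% of the time.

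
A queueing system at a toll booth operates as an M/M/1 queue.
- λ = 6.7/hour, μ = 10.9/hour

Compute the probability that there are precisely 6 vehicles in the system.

ρ = λ/μ = 6.7/10.9 = 0.61468
P(n) = (1-ρ)ρⁿ
P(6) = (1-0.61468) × 0.61468^6
P(6) = 0.3853 × 0.05394
P(6) = 0.02078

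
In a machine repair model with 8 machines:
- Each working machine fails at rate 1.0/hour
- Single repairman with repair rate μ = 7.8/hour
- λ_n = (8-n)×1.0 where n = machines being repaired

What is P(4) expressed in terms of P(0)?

P(4)/P(0) = ∏_{i=0}^{4-1} λ_i/μ_{i+1}
= (8-0)×1.0/7.8 × (8-1)×1.0/7.8 × (8-2)×1.0/7.8 × (8-3)×1.0/7.8
= 0.4539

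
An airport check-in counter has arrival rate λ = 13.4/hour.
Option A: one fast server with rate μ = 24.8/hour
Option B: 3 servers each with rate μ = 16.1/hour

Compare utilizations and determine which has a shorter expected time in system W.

Option A: single server μ = 24.8 (M/M/1)
  ρ_A = 13.4/24.8 = 0.5403
  W_A = 1/(μ-λ) = 1/(24.8-13.4) = 1/11.40 = 0.08772

Option B: 3 servers μ = 16.1 (M/M/3)
  ρ_B = λ/(cμ) = 13.4/(3×16.1) = 0.2774
  Offered load a = λ/μ = cρ = 13.4/16.1 = 0.8323
  P₀ = [ Σₙ₌₀^2 aⁿ/n! + a^3/(3!(1-ρ)) ]⁻¹
  Σ = a^0/0! + a^1/1! + a^2/2! = 1.0000 + 0.8323 + 0.3464 = 2.1787
  a^3/(3!(1-ρ)) = 0.5765/(6 × 0.7226) = 0.1330
  P₀ = 1/(2.1787 + 0.1330) = 0.4326
  Lq = P₀·a^3·ρ / (3!(1-ρ)²) = 0.43259 × 0.57655 × 0.27743 / (6 × 0.52210) = 0.02209
  Wq_B = Lq/λ = 0.022088/13.4 = 0.001648
  W_B = Wq_B + 1/μ = 0.001648 + 0.06211 = 0.06376

Since W_B = 0.06376 < W_A = 0.08772, Option B (multiple servers) has the shorter time in system.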